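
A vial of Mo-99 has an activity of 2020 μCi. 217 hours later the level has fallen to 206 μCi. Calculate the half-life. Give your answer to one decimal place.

A/A₀ = 206/2020 ≈ 0.10198.
n = log₂(9.8058) ≈ 3.2936 half-lives elapsed in 217 hours.
t½ = 217/3.2936 ≈ 65.885 hours.

65.9 hours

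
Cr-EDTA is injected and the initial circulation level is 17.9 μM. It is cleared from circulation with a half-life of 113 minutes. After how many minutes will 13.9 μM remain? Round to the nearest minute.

41 minutes

Fraction remaining = 13.9/17.9 ≈ 0.77654.
n = log₂(17.9/13.9) = ln(1.2878)/ln 2 ≈ 0.36487 half-lives.
t = n × t½ = 0.36487 × 113 ≈ 41.231 minutes.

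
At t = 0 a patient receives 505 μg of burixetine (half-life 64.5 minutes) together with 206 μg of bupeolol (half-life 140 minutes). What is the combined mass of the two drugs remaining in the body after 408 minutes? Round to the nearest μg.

34 μg

burixetine: 505 × (1/2)^(408/64.5) = 505 × (1/2)^6.3256 ≈ 6.2965 μg.
bupeolol: 206 × (1/2)^(408/140) = 206 × (1/2)^2.9143 ≈ 27.326 μg.
Total = 6.2965 + 27.326 ≈ 33.623 μg.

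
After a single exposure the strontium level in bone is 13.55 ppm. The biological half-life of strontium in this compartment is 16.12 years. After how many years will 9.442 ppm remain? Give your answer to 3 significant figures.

8.40 years

Fraction remaining = 9.442/13.55 ≈ 0.69683.
n = log₂(13.55/9.442) = ln(1.4351)/ln 2 ≈ 0.52113 half-lives.
t = n × t½ = 0.52113 × 16.12 ≈ 8.4006 years.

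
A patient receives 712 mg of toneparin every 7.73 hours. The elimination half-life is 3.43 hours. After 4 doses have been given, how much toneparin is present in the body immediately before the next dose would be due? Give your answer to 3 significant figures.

189 mg

The 4 doses were given 30.92, 23.19, 15.46, 7.73 hours ago.
Total = 712·(1/2)^(30.92/3.43) + 712·(1/2)^(23.19/3.43) + 712·(1/2)^(15.46/3.43) + 712·(1/2)^(7.73/3.43)
      = 1.3766 + 6.565 + 31.308 + 149.3 ≈ 188.55 mg.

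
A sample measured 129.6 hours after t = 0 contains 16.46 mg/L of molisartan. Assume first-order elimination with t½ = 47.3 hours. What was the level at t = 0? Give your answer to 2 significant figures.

110 mg/L

Number of half-lives elapsed: n = 129.6/47.3 ≈ 2.74.
A₀ = A × 2^n = 16.46 × 2^2.74 = 16.46 × 6.6805 ≈ 109.96 mg/L.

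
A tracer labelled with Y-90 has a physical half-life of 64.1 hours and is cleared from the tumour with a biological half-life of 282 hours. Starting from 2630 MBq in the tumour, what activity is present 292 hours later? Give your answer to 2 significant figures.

1/t_eff = 1/t_phys + 1/t_biol = 1/64.1 + 1/282 = 0.019147 per hour.
t_eff = 64.1 × 282 / (64.1 + 282) ≈ 52.228 hours.
Remaining = 2630 × (1/2)^(292/52.228) = 2630 × (1/2)^5.5908 ≈ 54.569 MBq.

55 MBq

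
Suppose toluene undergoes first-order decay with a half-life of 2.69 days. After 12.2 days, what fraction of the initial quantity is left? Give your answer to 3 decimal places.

0.043

n = 12.2/2.69 ≈ 4.5353 half-lives.
Fraction remaining = (1/2)^4.5353 ≈ 0.043125.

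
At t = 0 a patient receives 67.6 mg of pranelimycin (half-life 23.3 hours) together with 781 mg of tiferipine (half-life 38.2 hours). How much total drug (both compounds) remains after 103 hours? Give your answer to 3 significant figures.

124 mg

pranelimycin: 67.6 × (1/2)^(103/23.3) = 67.6 × (1/2)^4.4206 ≈ 3.1566 mg.
tiferipine: 781 × (1/2)^(103/38.2) = 781 × (1/2)^2.6963 ≈ 120.5 mg.
Total = 3.1566 + 120.5 ≈ 123.65 mg.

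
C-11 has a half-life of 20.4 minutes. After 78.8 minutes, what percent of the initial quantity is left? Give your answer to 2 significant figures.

n = 78.8/20.4 ≈ 3.8627 half-lives.
Fraction remaining = (1/2)^3.8627 ≈ 0.068738, i.e. 6.8738%.

6.9%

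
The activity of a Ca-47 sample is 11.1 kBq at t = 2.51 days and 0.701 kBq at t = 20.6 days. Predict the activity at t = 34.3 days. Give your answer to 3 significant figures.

Over Δt = 20.6 − 2.51 = 18.09 days, the level fell by a factor of 11.1/0.701 ≈ 15.835.
n = log₂(15.835) ≈ 3.985 half-lives, so t½ = 18.09/3.985 ≈ 4.5395 days.
From t = 20.6 to t = 34.3: 0.701 × (1/2)^((34.3−20.6)/4.5395) ≈ 0.086542 kBq.

0.0865 kBq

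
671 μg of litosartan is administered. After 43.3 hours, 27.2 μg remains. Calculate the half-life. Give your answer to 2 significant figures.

9.4 hours

A/A₀ = 27.2/671 ≈ 0.040537.
n = log₂(24.669) ≈ 4.6246 half-lives elapsed in 43.3 hours.
t½ = 43.3/4.6246 ≈ 9.3629 hours.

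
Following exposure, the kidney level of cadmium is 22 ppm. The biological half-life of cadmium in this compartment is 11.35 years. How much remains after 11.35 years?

Elapsed time is 1 half-life (11.35/11.35).
Each half-life halves the amount: 22 × (1/2)^1 = 22/2 = 11 ppm.

11 ppm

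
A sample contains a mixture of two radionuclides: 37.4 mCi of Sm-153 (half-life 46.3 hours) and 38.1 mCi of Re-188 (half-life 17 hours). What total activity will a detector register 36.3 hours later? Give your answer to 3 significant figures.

Sm-153: 37.4 × (1/2)^(36.3/46.3) = 37.4 × (1/2)^0.78402 ≈ 21.72 mCi.
Re-188: 38.1 × (1/2)^(36.3/17) = 38.1 × (1/2)^2.1353 ≈ 8.6724 mCi.
Total = 21.72 + 8.6724 ≈ 30.392 mCi.

30.4 mCi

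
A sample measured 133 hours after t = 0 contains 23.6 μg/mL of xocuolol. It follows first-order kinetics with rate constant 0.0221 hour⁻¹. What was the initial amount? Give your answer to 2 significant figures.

450 μg/mL

t½ = ln 2 / k = 0.69315 / 0.0221 ≈ 31.364 hours.
Number of half-lives elapsed: n = 133/31.364 ≈ 4.2405.
A₀ = A × 2^n = 23.6 × 2^4.2405 = 23.6 × 18.903 ≈ 446.1 μg/mL.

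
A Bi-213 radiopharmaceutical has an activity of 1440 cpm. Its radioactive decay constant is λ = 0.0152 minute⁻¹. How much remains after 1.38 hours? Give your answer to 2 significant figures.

t½ = ln 2 / λ = 0.69315 / 0.0152 ≈ 45.602 minutes.
Convert the elapsed time: 1.38 hours = 82.8 minutes.
Number of half-lives: n = 82.8/45.602 ≈ 1.8157.
Remaining = 1440 × (1/2)^1.8157 = 1440 × 0.28406 ≈ 409.05 cpm.

410 cpm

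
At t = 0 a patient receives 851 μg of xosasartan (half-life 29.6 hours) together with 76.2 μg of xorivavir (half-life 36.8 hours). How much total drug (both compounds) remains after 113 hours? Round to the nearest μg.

xosasartan: 851 × (1/2)^(113/29.6) = 851 × (1/2)^3.8176 ≈ 60.357 μg.
xorivavir: 76.2 × (1/2)^(113/36.8) = 76.2 × (1/2)^3.0707 ≈ 9.0698 μg.
Total = 60.357 + 9.0698 ≈ 69.427 μg.

69 μg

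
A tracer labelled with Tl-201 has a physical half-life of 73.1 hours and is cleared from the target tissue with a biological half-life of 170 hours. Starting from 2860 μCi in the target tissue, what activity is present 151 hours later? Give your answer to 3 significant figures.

369 μCi

1/t_eff = 1/t_phys + 1/t_biol = 1/73.1 + 1/170 = 0.019562 per hour.
t_eff = 73.1 × 170 / (73.1 + 170) ≈ 51.119 hours.
Remaining = 2860 × (1/2)^(151/51.119) = 2860 × (1/2)^2.9539 ≈ 369.11 μCi.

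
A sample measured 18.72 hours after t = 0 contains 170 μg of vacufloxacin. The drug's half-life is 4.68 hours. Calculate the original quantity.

Number of half-lives elapsed: n = 18.72/4.68 ≈ 4.
A₀ = A × 2^n = 170 × 2^4 = 170 × 16 ≈ 2720 μg.

2720 μg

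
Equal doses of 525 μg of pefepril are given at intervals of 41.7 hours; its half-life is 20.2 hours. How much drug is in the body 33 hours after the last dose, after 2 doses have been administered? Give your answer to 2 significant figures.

The 2 doses were given 74.7, 33 hours ago.
Total = 525·(1/2)^(74.7/20.2) + 525·(1/2)^(33/20.2)
      = 40.452 + 169.19 ≈ 209.64 μg.

210 μg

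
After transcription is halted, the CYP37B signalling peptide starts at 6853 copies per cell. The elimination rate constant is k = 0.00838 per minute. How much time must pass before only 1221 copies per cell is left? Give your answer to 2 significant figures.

210 minutes

t½ = ln 2 / k = 0.69315 / 0.00838 ≈ 82.714 minutes.
Fraction remaining = 1221/6853 ≈ 0.17817.
n = log₂(6853/1221) = ln(5.6126)/ln 2 ≈ 2.4887 half-lives.
t = n × t½ = 2.4887 × 82.714 ≈ 205.85 minutes.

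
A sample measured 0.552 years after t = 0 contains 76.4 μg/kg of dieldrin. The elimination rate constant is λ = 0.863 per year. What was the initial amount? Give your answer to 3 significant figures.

123 μg/kg

t½ = ln 2 / λ = 0.69315 / 0.863 ≈ 0.80318 years.
Number of half-lives elapsed: n = 0.552/0.80318 ≈ 0.68727.
A₀ = A × 2^n = 76.4 × 2^0.68727 = 76.4 × 1.6102 ≈ 123.02 μg/kg.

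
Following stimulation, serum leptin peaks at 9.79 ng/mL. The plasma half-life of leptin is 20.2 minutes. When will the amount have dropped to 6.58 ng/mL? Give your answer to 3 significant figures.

11.6 minutes

Fraction remaining = 6.58/9.79 ≈ 0.67211.
n = log₂(9.79/6.58) = ln(1.4878)/ln 2 ≈ 0.57322 half-lives.
t = n × t½ = 0.57322 × 20.2 ≈ 11.579 minutes.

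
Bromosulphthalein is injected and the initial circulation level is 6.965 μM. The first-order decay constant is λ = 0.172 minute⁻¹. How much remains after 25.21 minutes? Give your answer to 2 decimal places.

0.09 μM

t½ = ln 2 / λ = 0.69315 / 0.172 ≈ 4.0299 minutes.
Number of half-lives: n = 25.21/4.0299 ≈ 6.2557.
Remaining = 6.965 × (1/2)^6.2557 = 6.965 × 0.013087 ≈ 0.091152 μM.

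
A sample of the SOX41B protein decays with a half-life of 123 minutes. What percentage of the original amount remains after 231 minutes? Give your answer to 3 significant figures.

n = 231/123 ≈ 1.878 half-lives.
Fraction remaining = (1/2)^1.878 ≈ 0.27205, i.e. 27.205%.

27.2%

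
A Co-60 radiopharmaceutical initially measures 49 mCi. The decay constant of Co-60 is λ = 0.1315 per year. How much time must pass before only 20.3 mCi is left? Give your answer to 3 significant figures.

t½ = ln 2 / λ = 0.69315 / 0.1315 ≈ 5.2711 years.
Fraction remaining = 20.3/49 ≈ 0.41429.
n = log₂(49/20.3) = ln(2.4138)/ln 2 ≈ 1.2713 half-lives.
t = n × t½ = 1.2713 × 5.2711 ≈ 6.7011 years.

6.70 years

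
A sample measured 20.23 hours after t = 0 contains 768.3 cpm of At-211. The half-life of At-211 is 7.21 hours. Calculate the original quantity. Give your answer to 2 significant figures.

5400 cpm

Number of half-lives elapsed: n = 20.23/7.21 ≈ 2.8058.
A₀ = A × 2^n = 768.3 × 2^2.8058 = 768.3 × 6.9926 ≈ 5372.4 cpm.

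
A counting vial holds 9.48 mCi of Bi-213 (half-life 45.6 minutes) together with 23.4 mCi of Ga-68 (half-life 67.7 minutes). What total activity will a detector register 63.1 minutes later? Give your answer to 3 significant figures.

15.9 mCi

Bi-213: 9.48 × (1/2)^(63.1/45.6) = 9.48 × (1/2)^1.3838 ≈ 3.6329 mCi.
Ga-68: 23.4 × (1/2)^(63.1/67.7) = 23.4 × (1/2)^0.93205 ≈ 12.264 mCi.
Total = 3.6329 + 12.264 ≈ 15.897 mCi.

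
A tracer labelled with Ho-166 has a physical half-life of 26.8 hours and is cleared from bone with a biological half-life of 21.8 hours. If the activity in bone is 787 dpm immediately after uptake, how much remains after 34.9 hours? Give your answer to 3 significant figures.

1/t_eff = 1/t_phys + 1/t_biol = 1/26.8 + 1/21.8 = 0.083185 per hour.
t_eff = 26.8 × 21.8 / (26.8 + 21.8) ≈ 12.021 hours.
Remaining = 787 × (1/2)^(34.9/12.021) = 787 × (1/2)^2.9032 ≈ 105.21 dpm.

105 dpm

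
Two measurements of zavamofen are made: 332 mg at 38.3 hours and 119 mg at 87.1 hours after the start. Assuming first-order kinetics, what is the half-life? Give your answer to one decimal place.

33.0 hours

Over Δt = 87.1 − 38.3 = 48.8 hours, the level fell by a factor of 332/119 ≈ 2.7899.
n = log₂(2.7899) ≈ 1.4802 half-lives, so t½ = 48.8/1.4802 ≈ 32.968 hours.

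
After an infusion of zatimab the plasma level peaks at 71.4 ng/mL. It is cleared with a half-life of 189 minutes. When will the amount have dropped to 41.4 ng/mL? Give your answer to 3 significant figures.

Fraction remaining = 41.4/71.4 ≈ 0.57983.
n = log₂(71.4/41.4) = ln(1.7246)/ln 2 ≈ 0.78629 half-lives.
t = n × t½ = 0.78629 × 189 ≈ 148.61 minutes.

149 minutes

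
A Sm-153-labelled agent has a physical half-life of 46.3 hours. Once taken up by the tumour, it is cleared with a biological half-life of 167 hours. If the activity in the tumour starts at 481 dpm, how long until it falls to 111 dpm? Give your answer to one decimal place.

76.7 hours

1/t_eff = 1/t_phys + 1/t_biol = 1/46.3 + 1/167 = 0.027586 per hour.
t_eff = 46.3 × 167 / (46.3 + 167) ≈ 36.25 hours.
n = log₂(481/111) ≈ 2.1155; t = 2.1155 × 36.25 ≈ 76.686 hours.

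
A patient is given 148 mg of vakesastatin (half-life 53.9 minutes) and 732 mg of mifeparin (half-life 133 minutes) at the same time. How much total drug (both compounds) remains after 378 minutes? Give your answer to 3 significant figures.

vakesastatin: 148 × (1/2)^(378/53.9) = 148 × (1/2)^7.013 ≈ 1.1459 mg.
mifeparin: 732 × (1/2)^(378/133) = 732 × (1/2)^2.8421 ≈ 102.08 mg.
Total = 1.1459 + 102.08 ≈ 103.23 mg.

103 mg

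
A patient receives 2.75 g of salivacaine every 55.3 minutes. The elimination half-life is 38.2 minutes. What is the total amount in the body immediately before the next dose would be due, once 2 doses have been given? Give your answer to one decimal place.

The 2 doses were given 110.6, 55.3 minutes ago.
Total = 2.75·(1/2)^(110.6/38.2) + 2.75·(1/2)^(55.3/38.2)
      = 0.36963 + 1.0082 ≈ 1.3778 g.

1.4 g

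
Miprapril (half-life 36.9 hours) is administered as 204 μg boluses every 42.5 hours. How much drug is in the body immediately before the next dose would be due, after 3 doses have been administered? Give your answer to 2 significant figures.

150 μg

The 3 doses were given 127.5, 85, 42.5 hours ago.
Total = 204·(1/2)^(127.5/36.9) + 204·(1/2)^(85/36.9) + 204·(1/2)^(42.5/36.9)
      = 18.599 + 41.324 + 91.815 ≈ 151.74 μg.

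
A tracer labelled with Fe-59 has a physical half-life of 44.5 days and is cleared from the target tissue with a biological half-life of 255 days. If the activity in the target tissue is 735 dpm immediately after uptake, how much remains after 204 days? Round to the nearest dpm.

1/t_eff = 1/t_phys + 1/t_biol = 1/44.5 + 1/255 = 0.026393 per day.
t_eff = 44.5 × 255 / (44.5 + 255) ≈ 37.888 days.
Remaining = 735 × (1/2)^(204/37.888) = 735 × (1/2)^5.3843 ≈ 17.598 dpm.

18 dpm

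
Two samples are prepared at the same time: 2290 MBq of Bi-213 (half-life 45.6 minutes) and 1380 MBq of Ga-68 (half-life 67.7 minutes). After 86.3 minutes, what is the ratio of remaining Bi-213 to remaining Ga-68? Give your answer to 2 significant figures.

Bi-213: 2290 × (1/2)^(86.3/45.6) = 2290 × (1/2)^1.8925 ≈ 616.77 MBq.
Ga-68: 1380 × (1/2)^(86.3/67.7) = 1380 × (1/2)^1.2747 ≈ 570.35 MBq.
Ratio ≈ 616.77 / 570.35 ≈ 1.0814.

1.1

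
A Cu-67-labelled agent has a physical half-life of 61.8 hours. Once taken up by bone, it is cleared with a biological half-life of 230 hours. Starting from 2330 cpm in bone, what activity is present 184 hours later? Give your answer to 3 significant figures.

1/t_eff = 1/t_phys + 1/t_biol = 1/61.8 + 1/230 = 0.020529 per hour.
t_eff = 61.8 × 230 / (61.8 + 230) ≈ 48.711 hours.
Remaining = 2330 × (1/2)^(184/48.711) = 2330 × (1/2)^3.7773 ≈ 169.93 cpm.

170 cpm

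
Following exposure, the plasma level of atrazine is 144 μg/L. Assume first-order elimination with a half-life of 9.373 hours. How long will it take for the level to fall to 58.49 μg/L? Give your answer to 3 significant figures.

Fraction remaining = 58.49/144 ≈ 0.40618.
n = log₂(144/58.49) = ln(2.462)/ln 2 ≈ 1.2998 half-lives.
t = n × t½ = 1.2998 × 9.373 ≈ 12.183 hours.

12.2 hours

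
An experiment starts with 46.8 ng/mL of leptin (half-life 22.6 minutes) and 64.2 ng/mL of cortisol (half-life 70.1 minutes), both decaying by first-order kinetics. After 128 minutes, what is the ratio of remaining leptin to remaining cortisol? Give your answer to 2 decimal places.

leptin: 46.8 × (1/2)^(128/22.6) = 46.8 × (1/2)^5.6637 ≈ 0.9232 ng/mL.
cortisol: 64.2 × (1/2)^(128/70.1) = 64.2 × (1/2)^1.826 ≈ 18.108 ng/mL.
Ratio ≈ 0.9232 / 18.108 ≈ 0.050984.

0.05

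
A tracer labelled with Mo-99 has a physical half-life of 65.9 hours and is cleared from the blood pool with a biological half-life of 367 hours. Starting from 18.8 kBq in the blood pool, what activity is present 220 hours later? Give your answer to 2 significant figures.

1.2 kBq

1/t_eff = 1/t_phys + 1/t_biol = 1/65.9 + 1/367 = 0.017899 per hour.
t_eff = 65.9 × 367 / (65.9 + 367) ≈ 55.868 hours.
Remaining = 18.8 × (1/2)^(220/55.868) = 18.8 × (1/2)^3.9378 ≈ 1.2267 kBq.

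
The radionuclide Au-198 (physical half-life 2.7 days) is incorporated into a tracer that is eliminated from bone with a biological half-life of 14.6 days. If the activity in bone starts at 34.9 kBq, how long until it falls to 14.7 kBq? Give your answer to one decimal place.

1/t_eff = 1/t_phys + 1/t_biol = 1/2.7 + 1/14.6 = 0.43886 per day.
t_eff = 2.7 × 14.6 / (2.7 + 14.6) ≈ 2.2786 days.
n = log₂(34.9/14.7) ≈ 1.2474; t = 1.2474 × 2.2786 ≈ 2.8424 days.

2.8 days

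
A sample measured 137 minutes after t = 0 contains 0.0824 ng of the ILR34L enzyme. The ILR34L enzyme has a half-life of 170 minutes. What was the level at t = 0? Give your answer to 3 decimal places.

Number of half-lives elapsed: n = 137/170 ≈ 0.80588.
A₀ = A × 2^n = 0.0824 × 2^0.80588 = 0.0824 × 1.7482 ≈ 0.14405 ng.

0.144 ng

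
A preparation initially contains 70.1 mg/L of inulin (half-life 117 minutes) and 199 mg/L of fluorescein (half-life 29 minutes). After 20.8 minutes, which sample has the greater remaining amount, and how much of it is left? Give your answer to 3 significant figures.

fluorescein, 121 mg/L

inulin: 70.1 × (1/2)^0.17778 ≈ 61.973 mg/L.
fluorescein: 199 × (1/2)^0.71724 ≈ 121.04 mg/L.
Fluorescein has more remaining, at ≈ 121.04 mg/L.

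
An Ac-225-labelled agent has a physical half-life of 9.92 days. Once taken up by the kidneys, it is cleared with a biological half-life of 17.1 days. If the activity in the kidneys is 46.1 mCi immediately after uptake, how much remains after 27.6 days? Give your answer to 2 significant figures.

1/t_eff = 1/t_phys + 1/t_biol = 1/9.92 + 1/17.1 = 0.15929 per day.
t_eff = 9.92 × 17.1 / (9.92 + 17.1) ≈ 6.278 days.
Remaining = 46.1 × (1/2)^(27.6/6.278) = 46.1 × (1/2)^4.3963 ≈ 2.1892 mCi.

2.2 mCi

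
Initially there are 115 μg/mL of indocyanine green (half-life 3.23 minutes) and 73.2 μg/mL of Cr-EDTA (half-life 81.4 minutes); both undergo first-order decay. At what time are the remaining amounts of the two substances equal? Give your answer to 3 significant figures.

Set 115·(1/2)^(t/3.23) = 73.2·(1/2)^(t/81.4).
Taking log₂: log₂(115/73.2) = t·(1/3.23 − 1/81.4).
log₂(1.571) = 0.65172; 1/3.23 − 1/81.4 = 0.29731.
t = 0.65172 / 0.29731 ≈ 2.192 minutes.

2.19 minutes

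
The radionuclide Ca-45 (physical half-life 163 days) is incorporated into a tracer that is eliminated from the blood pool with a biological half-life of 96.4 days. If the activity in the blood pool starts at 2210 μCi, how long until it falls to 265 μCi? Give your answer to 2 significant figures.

190 days

1/t_eff = 1/t_phys + 1/t_biol = 1/163 + 1/96.4 = 0.016508 per day.
t_eff = 163 × 96.4 / (163 + 96.4) ≈ 60.575 days.
n = log₂(2210/265) ≈ 3.06; t = 3.06 × 60.575 ≈ 185.36 days.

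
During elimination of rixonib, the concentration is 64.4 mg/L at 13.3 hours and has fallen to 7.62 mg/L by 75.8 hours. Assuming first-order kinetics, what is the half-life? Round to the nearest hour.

Over Δt = 75.8 − 13.3 = 62.5 hours, the level fell by a factor of 64.4/7.62 ≈ 8.4514.
n = log₂(8.4514) ≈ 3.0792 half-lives, so t½ = 62.5/3.0792 ≈ 20.297 hours.

20 hours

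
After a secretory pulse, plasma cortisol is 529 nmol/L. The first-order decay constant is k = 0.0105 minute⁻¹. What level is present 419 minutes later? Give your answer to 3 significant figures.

t½ = ln 2 / k = 0.69315 / 0.0105 ≈ 66.014 minutes.
Number of half-lives: n = 419/66.014 ≈ 6.3471.
Remaining = 529 × (1/2)^6.3471 = 529 × 0.012283 ≈ 6.498 nmol/L.

6.50 nmol/L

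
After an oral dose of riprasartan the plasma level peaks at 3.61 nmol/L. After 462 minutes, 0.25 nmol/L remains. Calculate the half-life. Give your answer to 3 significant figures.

120 minutes

A/A₀ = 0.25/3.61 ≈ 0.069252.
n = log₂(14.44) ≈ 3.852 half-lives elapsed in 462 minutes.
t½ = 462/3.852 ≈ 119.94 minutes.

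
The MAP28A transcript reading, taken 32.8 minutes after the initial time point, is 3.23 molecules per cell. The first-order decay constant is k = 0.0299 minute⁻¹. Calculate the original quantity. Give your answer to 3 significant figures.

t½ = ln 2 / k = 0.69315 / 0.0299 ≈ 23.182 minutes.
Number of half-lives elapsed: n = 32.8/23.182 ≈ 1.4149.
A₀ = A × 2^n = 3.23 × 2^1.4149 = 3.23 × 2.6664 ≈ 8.6124 molecules per cell.

8.61 molecules per cell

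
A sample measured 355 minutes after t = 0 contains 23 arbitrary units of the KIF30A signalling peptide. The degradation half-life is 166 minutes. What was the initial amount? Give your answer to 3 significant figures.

101 arbitrary units

Number of half-lives elapsed: n = 355/166 ≈ 2.1386.
A₀ = A × 2^n = 23 × 2^2.1386 = 23 × 4.4032 ≈ 101.27 arbitrary units.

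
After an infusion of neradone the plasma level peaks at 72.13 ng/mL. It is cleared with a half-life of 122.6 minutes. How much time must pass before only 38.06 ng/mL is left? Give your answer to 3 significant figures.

113 minutes

Fraction remaining = 38.06/72.13 ≈ 0.52766.
n = log₂(72.13/38.06) = ln(1.8952)/ln 2 ≈ 0.92232 half-lives.
t = n × t½ = 0.92232 × 122.6 ≈ 113.08 minutes.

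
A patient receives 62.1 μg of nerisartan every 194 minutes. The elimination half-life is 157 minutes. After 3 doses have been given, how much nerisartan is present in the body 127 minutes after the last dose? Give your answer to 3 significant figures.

56.9 μg

The 3 doses were given 515, 321, 127 minutes ago.
Total = 62.1·(1/2)^(515/157) + 62.1·(1/2)^(321/157) + 62.1·(1/2)^(127/157)
      = 6.392 + 15.053 + 35.447 ≈ 56.892 μg.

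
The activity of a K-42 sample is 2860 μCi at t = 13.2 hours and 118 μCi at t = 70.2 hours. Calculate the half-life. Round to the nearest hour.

Over Δt = 70.2 − 13.2 = 57 hours, the level fell by a factor of 2860/118 ≈ 24.237.
n = log₂(24.237) ≈ 4.5992 half-lives, so t½ = 57/4.5992 ≈ 12.394 hours.

12 hours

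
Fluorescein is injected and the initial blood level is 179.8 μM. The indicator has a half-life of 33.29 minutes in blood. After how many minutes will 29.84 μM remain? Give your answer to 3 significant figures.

Fraction remaining = 29.84/179.8 ≈ 0.16596.
n = log₂(179.8/29.84) = ln(6.0255)/ln 2 ≈ 2.5911 half-lives.
t = n × t½ = 2.5911 × 33.29 ≈ 86.257 minutes.

86.3 minutes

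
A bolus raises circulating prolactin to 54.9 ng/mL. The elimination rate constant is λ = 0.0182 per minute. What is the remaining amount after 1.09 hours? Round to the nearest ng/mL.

17 ng/mL

t½ = ln 2 / λ = 0.69315 / 0.0182 ≈ 38.085 minutes.
Convert the elapsed time: 1.09 hours = 65.4 minutes.
Number of half-lives: n = 65.4/38.085 ≈ 1.7172.
Remaining = 54.9 × (1/2)^1.7172 = 54.9 × 0.30414 ≈ 16.697 ng/mL.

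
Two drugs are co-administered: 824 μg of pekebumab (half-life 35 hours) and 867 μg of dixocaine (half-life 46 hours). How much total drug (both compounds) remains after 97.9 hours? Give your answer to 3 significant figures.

317 μg

pekebumab: 824 × (1/2)^(97.9/35) = 824 × (1/2)^2.7971 ≈ 118.55 μg.
dixocaine: 867 × (1/2)^(97.9/46) = 867 × (1/2)^2.1283 ≈ 198.31 μg.
Total = 118.55 + 198.31 ≈ 316.86 μg.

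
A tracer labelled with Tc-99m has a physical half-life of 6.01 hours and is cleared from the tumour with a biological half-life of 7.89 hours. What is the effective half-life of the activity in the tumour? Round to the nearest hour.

3 hours

1/t_eff = 1/t_phys + 1/t_biol = 1/6.01 + 1/7.89 = 0.29313 per hour.
t_eff = 6.01 × 7.89 / (6.01 + 7.89) ≈ 3.4114 hours.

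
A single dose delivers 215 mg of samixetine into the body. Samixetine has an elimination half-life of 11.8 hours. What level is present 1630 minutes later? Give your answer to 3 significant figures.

43.6 mg

Convert the elapsed time: 1630 minutes = 27.1667 hours.
Number of half-lives: n = 27.1667/11.8 ≈ 2.3023.
Remaining = 215 × (1/2)^2.3023 = 215 × 0.20275 ≈ 43.59 mg.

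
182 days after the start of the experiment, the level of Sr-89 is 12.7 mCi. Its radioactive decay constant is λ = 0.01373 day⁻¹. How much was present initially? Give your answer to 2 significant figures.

t½ = ln 2 / λ = 0.69315 / 0.01373 ≈ 50.484 days.
Number of half-lives elapsed: n = 182/50.484 ≈ 3.6051.
A₀ = A × 2^n = 12.7 × 2^3.6051 = 12.7 × 12.169 ≈ 154.54 mCi.

150 mCi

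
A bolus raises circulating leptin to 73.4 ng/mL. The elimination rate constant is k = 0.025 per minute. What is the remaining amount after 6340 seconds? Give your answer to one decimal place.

5.2 ng/mL

t½ = ln 2 / k = 0.69315 / 0.025 ≈ 27.726 minutes.
Convert the elapsed time: 6340 seconds = 105.667 minutes.
Number of half-lives: n = 105.667/27.726 ≈ 3.8111.
Remaining = 73.4 × (1/2)^3.8111 = 73.4 × 0.071242 ≈ 5.2292 ng/mL.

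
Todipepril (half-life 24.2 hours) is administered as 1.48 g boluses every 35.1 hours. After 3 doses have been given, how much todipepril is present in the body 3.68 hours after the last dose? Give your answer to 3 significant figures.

2.00 g

The 3 doses were given 73.88, 38.78, 3.68 hours ago.
Total = 1.48·(1/2)^(73.88/24.2) + 1.48·(1/2)^(38.78/24.2) + 1.48·(1/2)^(3.68/24.2)
      = 0.17834 + 0.48738 + 1.3319 ≈ 1.9977 g.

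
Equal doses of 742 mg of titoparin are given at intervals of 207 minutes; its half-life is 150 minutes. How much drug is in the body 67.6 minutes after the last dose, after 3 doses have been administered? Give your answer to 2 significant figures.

830 mg

The 3 doses were given 481.6, 274.6, 67.6 minutes ago.
Total = 742·(1/2)^(481.6/150) + 742·(1/2)^(274.6/150) + 742·(1/2)^(67.6/150)
      = 80.149 + 208.6 + 542.92 ≈ 831.68 mg.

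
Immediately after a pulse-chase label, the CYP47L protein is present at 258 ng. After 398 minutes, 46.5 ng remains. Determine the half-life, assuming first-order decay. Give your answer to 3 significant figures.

161 minutes

A/A₀ = 46.5/258 ≈ 0.18023.
n = log₂(5.5484) ≈ 2.4721 half-lives elapsed in 398 minutes.
t½ = 398/2.4721 ≈ 161 minutes.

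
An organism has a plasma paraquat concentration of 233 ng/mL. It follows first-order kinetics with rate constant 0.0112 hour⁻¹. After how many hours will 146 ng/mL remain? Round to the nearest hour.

t½ = ln 2 / k = 0.69315 / 0.0112 ≈ 61.888 hours.
Fraction remaining = 146/233 ≈ 0.62661.
n = log₂(233/146) = ln(1.5959)/ln 2 ≈ 0.67436 half-lives.
t = n × t½ = 0.67436 × 61.888 ≈ 41.735 hours.

42 hours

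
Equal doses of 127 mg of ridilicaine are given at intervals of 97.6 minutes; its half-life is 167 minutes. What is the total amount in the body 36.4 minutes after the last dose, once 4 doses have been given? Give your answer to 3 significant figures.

The 4 doses were given 329.2, 231.6, 134, 36.4 minutes ago.
Total = 127·(1/2)^(329.2/167) + 127·(1/2)^(231.6/167) + 127·(1/2)^(134/167) + 127·(1/2)^(36.4/167)
      = 32.389 + 48.565 + 72.821 + 109.19 ≈ 262.97 mg.

263 mg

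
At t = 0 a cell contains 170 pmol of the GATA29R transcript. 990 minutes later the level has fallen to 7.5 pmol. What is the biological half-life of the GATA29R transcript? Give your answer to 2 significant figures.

A/A₀ = 7.5/170 ≈ 0.044118.
n = log₂(22.667) ≈ 4.5025 half-lives elapsed in 990 minutes.
t½ = 990/4.5025 ≈ 219.88 minutes.

220 minutes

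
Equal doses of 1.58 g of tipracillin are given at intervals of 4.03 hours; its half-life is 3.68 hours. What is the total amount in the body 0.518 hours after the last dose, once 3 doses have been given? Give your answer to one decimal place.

The 3 doses were given 8.578, 4.548, 0.518 hours ago.
Total = 1.58·(1/2)^(8.578/3.68) + 1.58·(1/2)^(4.548/3.68) + 1.58·(1/2)^(0.518/3.68)
      = 0.31402 + 0.67085 + 1.4331 ≈ 2.418 g.

2.4 g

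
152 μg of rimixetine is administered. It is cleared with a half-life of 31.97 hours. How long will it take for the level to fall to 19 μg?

19/152 = 1/8, so 3 half-lives have elapsed.
t = 3 × 31.97 = 95.91 hours.

95.91 hours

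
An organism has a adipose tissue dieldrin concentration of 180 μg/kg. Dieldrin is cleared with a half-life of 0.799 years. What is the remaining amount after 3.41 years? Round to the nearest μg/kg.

9 μg/kg

Number of half-lives: n = 3.41/0.799 ≈ 4.2678.
Remaining = 180 × (1/2)^4.2678 = 180 × 0.05191 ≈ 9.3439 μg/kg.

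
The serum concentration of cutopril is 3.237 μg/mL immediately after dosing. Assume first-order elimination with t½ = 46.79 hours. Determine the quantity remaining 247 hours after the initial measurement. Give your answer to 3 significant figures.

0.0834 μg/mL

Number of half-lives: n = 247/46.79 ≈ 5.2789.
Remaining = 3.237 × (1/2)^5.2789 = 3.237 × 0.025757 ≈ 0.083375 μg/mL.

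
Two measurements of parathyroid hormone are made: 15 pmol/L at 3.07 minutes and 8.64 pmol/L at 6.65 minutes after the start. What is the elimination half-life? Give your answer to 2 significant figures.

4.5 minutes

Over Δt = 6.65 − 3.07 = 3.58 minutes, the level fell by a factor of 15/8.64 ≈ 1.7361.
n = log₂(1.7361) ≈ 0.79586 half-lives, so t½ = 3.58/0.79586 ≈ 4.4983 minutes.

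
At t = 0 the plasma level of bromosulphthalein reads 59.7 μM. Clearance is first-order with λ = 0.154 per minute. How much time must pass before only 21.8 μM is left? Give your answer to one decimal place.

6.5 minutes

t½ = ln 2 / λ = 0.69315 / 0.154 ≈ 4.501 minutes.
Fraction remaining = 21.8/59.7 ≈ 0.36516.
n = log₂(59.7/21.8) = ln(2.7385)/ln 2 ≈ 1.4534 half-lives.
t = n × t½ = 1.4534 × 4.501 ≈ 6.5417 minutes.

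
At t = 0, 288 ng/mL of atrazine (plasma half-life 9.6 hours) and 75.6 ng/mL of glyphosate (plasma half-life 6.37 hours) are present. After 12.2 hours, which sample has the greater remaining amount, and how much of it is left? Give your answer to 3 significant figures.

atrazine: 288 × (1/2)^1.2708 ≈ 119.35 ng/mL.
glyphosate: 75.6 × (1/2)^1.9152 ≈ 20.044 ng/mL.
Atrazine has more remaining, at ≈ 119.35 ng/mL.

atrazine, 119 ng/mL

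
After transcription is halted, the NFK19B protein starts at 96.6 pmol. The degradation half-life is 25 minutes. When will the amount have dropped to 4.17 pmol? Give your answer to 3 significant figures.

113 minutes

Fraction remaining = 4.17/96.6 ≈ 0.043168.
n = log₂(96.6/4.17) = ln(23.165)/ln 2 ≈ 4.5339 half-lives.
t = n × t½ = 4.5339 × 25 ≈ 113.35 minutes.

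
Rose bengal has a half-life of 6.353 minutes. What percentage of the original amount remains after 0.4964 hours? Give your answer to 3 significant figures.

0.4964 hours = 29.784 minutes.
n = 29.784/6.353 ≈ 4.6882 half-lives.
Fraction remaining = (1/2)^4.6882 ≈ 0.03879, i.e. 3.879%.

3.88%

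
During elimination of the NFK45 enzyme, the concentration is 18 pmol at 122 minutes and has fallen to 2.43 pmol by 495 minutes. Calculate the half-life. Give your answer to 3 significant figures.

129 minutes

Over Δt = 495 − 122 = 373 minutes, the level fell by a factor of 18/2.43 ≈ 7.4074.
n = log₂(7.4074) ≈ 2.889 half-lives, so t½ = 373/2.889 ≈ 129.11 minutes.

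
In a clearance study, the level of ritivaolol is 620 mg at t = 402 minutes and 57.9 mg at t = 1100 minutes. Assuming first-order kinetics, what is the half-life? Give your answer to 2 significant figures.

Over Δt = 1100 − 402 = 698 minutes, the level fell by a factor of 620/57.9 ≈ 10.708.
n = log₂(10.708) ≈ 3.4206 half-lives, so t½ = 698/3.4206 ≈ 204.06 minutes.

200 minutes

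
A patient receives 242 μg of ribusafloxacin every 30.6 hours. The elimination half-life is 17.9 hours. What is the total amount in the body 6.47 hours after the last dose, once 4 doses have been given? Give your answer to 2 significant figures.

The 4 doses were given 98.27, 67.67, 37.07, 6.47 hours ago.
Total = 242·(1/2)^(98.27/17.9) + 242·(1/2)^(67.67/17.9) + 242·(1/2)^(37.07/17.9) + 242·(1/2)^(6.47/17.9)
      = 5.3849 + 17.611 + 57.597 + 188.37 ≈ 268.96 μg.

270 μg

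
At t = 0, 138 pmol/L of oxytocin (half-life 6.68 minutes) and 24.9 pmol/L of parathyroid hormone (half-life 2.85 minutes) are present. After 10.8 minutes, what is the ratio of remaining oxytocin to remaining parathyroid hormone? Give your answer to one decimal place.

oxytocin: 138 × (1/2)^(10.8/6.68) = 138 × (1/2)^1.6168 ≈ 44.997 pmol/L.
parathyroid hormone: 24.9 × (1/2)^(10.8/2.85) = 24.9 × (1/2)^3.7895 ≈ 1.8008 pmol/L.
Ratio ≈ 44.997 / 1.8008 ≈ 24.988.

25.0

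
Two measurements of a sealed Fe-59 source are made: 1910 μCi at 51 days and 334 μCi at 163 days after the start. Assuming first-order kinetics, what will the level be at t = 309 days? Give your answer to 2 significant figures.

Over Δt = 163 − 51 = 112 days, the level fell by a factor of 1910/334 ≈ 5.7186.
n = log₂(5.7186) ≈ 2.5157 half-lives, so t½ = 112/2.5157 ≈ 44.521 days.
From t = 163 to t = 309: 334 × (1/2)^((309−163)/44.521) ≈ 34.401 μCi.

34 μCi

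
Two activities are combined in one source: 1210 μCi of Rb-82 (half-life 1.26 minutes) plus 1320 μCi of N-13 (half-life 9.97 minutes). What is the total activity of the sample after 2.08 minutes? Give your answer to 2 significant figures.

Rb-82: 1210 × (1/2)^(2.08/1.26) = 1210 × (1/2)^1.6508 ≈ 385.34 μCi.
N-13: 1320 × (1/2)^(2.08/9.97) = 1320 × (1/2)^0.20863 ≈ 1142.3 μCi.
Total = 385.34 + 1142.3 ≈ 1527.6 μCi.

1500 μCi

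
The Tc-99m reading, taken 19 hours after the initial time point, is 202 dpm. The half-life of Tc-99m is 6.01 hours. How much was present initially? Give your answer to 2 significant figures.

Number of half-lives elapsed: n = 19/6.01 ≈ 3.1614.
A₀ = A × 2^n = 202 × 2^3.1614 = 202 × 8.947 ≈ 1807.3 dpm.

1800 dpm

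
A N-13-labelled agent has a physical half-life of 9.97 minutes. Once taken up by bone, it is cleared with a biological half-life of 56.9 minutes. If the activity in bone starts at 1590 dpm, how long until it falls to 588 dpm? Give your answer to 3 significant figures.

12.2 minutes

1/t_eff = 1/t_phys + 1/t_biol = 1/9.97 + 1/56.9 = 0.11788 per minute.
t_eff = 9.97 × 56.9 / (9.97 + 56.9) ≈ 8.4835 minutes.
n = log₂(1590/588) ≈ 1.4351; t = 1.4351 × 8.4835 ≈ 12.175 minutes.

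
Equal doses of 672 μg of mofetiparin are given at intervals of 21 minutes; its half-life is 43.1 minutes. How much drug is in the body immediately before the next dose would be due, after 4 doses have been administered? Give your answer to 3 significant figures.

1240 μg

The 4 doses were given 84, 63, 42, 21 minutes ago.
Total = 672·(1/2)^(84/43.1) + 672·(1/2)^(63/43.1) + 672·(1/2)^(42/43.1) + 672·(1/2)^(21/43.1)
      = 174.05 + 243.98 + 342 + 479.4 ≈ 1239.4 μg.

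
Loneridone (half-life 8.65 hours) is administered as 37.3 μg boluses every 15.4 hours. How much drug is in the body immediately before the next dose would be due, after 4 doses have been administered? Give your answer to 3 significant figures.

15.2 μg

The 4 doses were given 61.6, 46.2, 30.8, 15.4 hours ago.
Total = 37.3·(1/2)^(61.6/8.65) + 37.3·(1/2)^(46.2/8.65) + 37.3·(1/2)^(30.8/8.65) + 37.3·(1/2)^(15.4/8.65)
      = 0.26789 + 0.92023 + 3.1611 + 10.859 ≈ 15.208 μg.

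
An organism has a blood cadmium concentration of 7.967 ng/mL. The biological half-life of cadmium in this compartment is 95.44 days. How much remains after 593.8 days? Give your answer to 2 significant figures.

0.11 ng/mL

Number of half-lives: n = 593.8/95.44 ≈ 6.2217.
Remaining = 7.967 × (1/2)^6.2217 = 7.967 × 0.013399 ≈ 0.10675 ng/mL.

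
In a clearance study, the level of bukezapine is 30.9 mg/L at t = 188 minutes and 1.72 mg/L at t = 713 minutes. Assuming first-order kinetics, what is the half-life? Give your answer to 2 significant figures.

Over Δt = 713 − 188 = 525 minutes, the level fell by a factor of 30.9/1.72 ≈ 17.965.
n = log₂(17.965) ≈ 4.1671 half-lives, so t½ = 525/4.1671 ≈ 125.99 minutes.

130 minutes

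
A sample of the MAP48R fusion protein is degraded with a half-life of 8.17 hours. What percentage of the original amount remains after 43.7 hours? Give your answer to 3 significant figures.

2.45%

n = 43.7/8.17 ≈ 5.3488 half-lives.
Fraction remaining = (1/2)^5.3488 ≈ 0.024538, i.e. 2.4538%.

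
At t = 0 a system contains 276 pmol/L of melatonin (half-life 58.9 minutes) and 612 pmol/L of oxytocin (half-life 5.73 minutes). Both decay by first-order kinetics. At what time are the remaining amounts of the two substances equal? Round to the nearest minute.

7 minutes

Set 276·(1/2)^(t/58.9) = 612·(1/2)^(t/5.73).
Taking log₂: log₂(276/612) = t·(1/58.9 − 1/5.73).
log₂(0.45098) = -1.1489; 1/58.9 − 1/5.73 = -0.15754.
t = -1.1489 / -0.15754 ≈ 7.2924 minutes.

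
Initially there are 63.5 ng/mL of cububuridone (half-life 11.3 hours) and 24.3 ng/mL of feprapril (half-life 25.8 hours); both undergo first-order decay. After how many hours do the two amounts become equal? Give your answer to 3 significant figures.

27.9 hours

Set 63.5·(1/2)^(t/11.3) = 24.3·(1/2)^(t/25.8).
Taking log₂: log₂(63.5/24.3) = t·(1/11.3 − 1/25.8).
log₂(2.6132) = 1.3858; 1/11.3 − 1/25.8 = 0.049736.
t = 1.3858 / 0.049736 ≈ 27.863 hours.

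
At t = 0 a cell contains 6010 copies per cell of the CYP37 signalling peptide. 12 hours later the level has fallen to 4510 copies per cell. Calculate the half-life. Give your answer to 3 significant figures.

A/A₀ = 4510/6010 ≈ 0.75042.
n = log₂(1.3326) ≈ 0.41424 half-lives elapsed in 12 hours.
t½ = 12/0.41424 ≈ 28.969 hours.

29.0 hours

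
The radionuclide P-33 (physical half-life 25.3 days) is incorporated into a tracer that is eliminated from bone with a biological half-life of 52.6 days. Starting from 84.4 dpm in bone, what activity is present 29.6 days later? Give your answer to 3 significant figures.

25.4 dpm

1/t_eff = 1/t_phys + 1/t_biol = 1/25.3 + 1/52.6 = 0.058537 per day.
t_eff = 25.3 × 52.6 / (25.3 + 52.6) ≈ 17.083 days.
Remaining = 84.4 × (1/2)^(29.6/17.083) = 84.4 × (1/2)^1.7327 ≈ 25.395 dpm.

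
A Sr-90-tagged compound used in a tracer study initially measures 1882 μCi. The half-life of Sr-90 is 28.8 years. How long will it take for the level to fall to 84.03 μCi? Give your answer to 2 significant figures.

130 years

Fraction remaining = 84.03/1882 ≈ 0.044649.
n = log₂(1882/84.03) = ln(22.397)/ln 2 ≈ 4.4852 half-lives.
t = n × t½ = 4.4852 × 28.8 ≈ 129.17 years.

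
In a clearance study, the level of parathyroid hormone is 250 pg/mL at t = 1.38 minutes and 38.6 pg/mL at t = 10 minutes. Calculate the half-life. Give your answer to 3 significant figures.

Over Δt = 10 − 1.38 = 8.62 minutes, the level fell by a factor of 250/38.6 ≈ 6.4767.
n = log₂(6.4767) ≈ 2.6953 half-lives, so t½ = 8.62/2.6953 ≈ 3.1982 minutes.

3.20 minutes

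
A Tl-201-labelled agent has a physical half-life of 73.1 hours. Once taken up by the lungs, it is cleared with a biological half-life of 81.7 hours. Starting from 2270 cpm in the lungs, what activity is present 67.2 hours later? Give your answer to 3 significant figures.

679 cpm

1/t_eff = 1/t_phys + 1/t_biol = 1/73.1 + 1/81.7 = 0.02592 per hour.
t_eff = 73.1 × 81.7 / (73.1 + 81.7) ≈ 38.581 hours.
Remaining = 2270 × (1/2)^(67.2/38.581) = 2270 × (1/2)^1.7418 ≈ 678.72 cpm.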